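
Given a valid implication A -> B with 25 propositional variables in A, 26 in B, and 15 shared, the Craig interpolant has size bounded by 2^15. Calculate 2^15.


Shared atoms = 15
Craig interpolant size bound = 2^15
= 32768

32768


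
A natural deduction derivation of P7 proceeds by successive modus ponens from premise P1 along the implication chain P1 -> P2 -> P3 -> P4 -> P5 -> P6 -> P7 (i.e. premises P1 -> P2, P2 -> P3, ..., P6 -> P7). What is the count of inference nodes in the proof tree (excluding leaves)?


We have a chain: P1 -> P2 -> P3 -> P4 -> P5 -> P6 -> P7.
Each modus ponens application produces the next variable.
The chain has 7 propositions, so 7-1 = 6 modus ponens steps.
Total inference nodes = 6

6


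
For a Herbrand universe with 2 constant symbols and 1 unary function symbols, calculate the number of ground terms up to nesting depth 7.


Herbrand terms by depth:
Depth 0: 2 constants
Depth 1: 2 new terms (running total: 4)
Depth 2: 2 new terms (running total: 6)
Depth 3: 2 new terms (running total: 8)
Depth 4: 2 new terms (running total: 10)
Depth 5: 2 new terms (running total: 12)
Depth 6: 2 new terms (running total: 14)
Depth 7: 2 new terms (running total: 16)
Total distinct ground terms = 16

16


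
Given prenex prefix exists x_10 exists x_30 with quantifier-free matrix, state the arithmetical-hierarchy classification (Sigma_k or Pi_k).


Leading quantifier is exists, so the class is Sigma.
Number of quantifier blocks = alternations + 1 = 0 + 1 = 1.
Classification: Sigma_1

Sigma_1


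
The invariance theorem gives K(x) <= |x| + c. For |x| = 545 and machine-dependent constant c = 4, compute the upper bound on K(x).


K(x) <= |x| + c = 545 + 4 = 549

549


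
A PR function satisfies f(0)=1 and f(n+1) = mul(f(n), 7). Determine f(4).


f(0) = 1
f(1) = mul(f(0), 7) = mul(1, 7) = 7
f(2) = mul(f(1), 7) = mul(7, 7) = 49
f(3) = mul(f(2), 7) = mul(49, 7) = 343
f(4) = mul(f(3), 7) = mul(343, 7) = 2401


2401


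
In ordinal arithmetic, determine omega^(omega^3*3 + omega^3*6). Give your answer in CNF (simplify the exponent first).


omega^(omega^3*3 + omega^3*6):
Both terms of the exponent have the same exponent 3, so they merge: omega^3*3 + omega^3*6 = omega^3*(3+6) = omega^3*9.
omega raised to a CNF ordinal is a single CNF term: Result = omega^(omega^3*9)

omega^(omega^3*9)


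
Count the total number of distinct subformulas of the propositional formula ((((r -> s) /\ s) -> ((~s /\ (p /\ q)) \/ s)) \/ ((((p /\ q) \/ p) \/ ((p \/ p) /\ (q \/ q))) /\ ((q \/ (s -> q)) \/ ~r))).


Formula: ((((r -> s) /\ s) -> ((~s /\ (p /\ q)) \/ s)) \/ ((((p /\ q) \/ p) \/ ((p \/ p) /\ (q \/ q))) /\ ((q \/ (s -> q)) \/ ~r)))
Subformulas found:
  1. r
  2. q
  3. s
  4. p
  5. ~r
  6. ~s
  7. (p \/ p)
  8. (p /\ q)
  9. (s -> q)
  10. (r -> s)
  11. (q \/ q)
  12. ((r -> s) /\ s)
  13. ((p /\ q) \/ p)
  14. (q \/ (s -> q))
  15. (~s /\ (p /\ q))
  16. ((p \/ p) /\ (q \/ q))
  17. ((~s /\ (p /\ q)) \/ s)
  18. ((q \/ (s -> q)) \/ ~r)
  19. (((p /\ q) \/ p) \/ ((p \/ p) /\ (q \/ q)))
  20. (((r -> s) /\ s) -> ((~s /\ (p /\ q)) \/ s))
  21. ((((p /\ q) \/ p) \/ ((p \/ p) /\ (q \/ q))) /\ ((q \/ (s -> q)) \/ ~r))
  22. ((((r -> s) /\ s) -> ((~s /\ (p /\ q)) \/ s)) \/ ((((p /\ q) \/ p) \/ ((p \/ p) /\ (q \/ q))) /\ ((q \/ (s -> q)) \/ ~r)))
Total distinct subformulas = 22

22


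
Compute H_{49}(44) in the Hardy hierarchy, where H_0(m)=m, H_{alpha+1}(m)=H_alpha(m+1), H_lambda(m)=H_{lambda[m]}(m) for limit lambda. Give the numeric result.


H_49(44):
For finite ordinals k, H_k(n) = n + k (each successor step adds 1).
H_49(44) = 44 + 49 = 93

93


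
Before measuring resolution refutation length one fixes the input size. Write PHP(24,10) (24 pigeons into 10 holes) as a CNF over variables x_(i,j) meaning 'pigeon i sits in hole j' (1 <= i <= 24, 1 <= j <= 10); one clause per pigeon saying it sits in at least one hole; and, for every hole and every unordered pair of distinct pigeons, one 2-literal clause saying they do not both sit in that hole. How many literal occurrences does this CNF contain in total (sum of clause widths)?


PHP(24,10): 24 pigeons, 10 holes, 24*10 = 240 variables.
- pigeon clauses: one per pigeon -> 24 clauses of width 10 -> 240 literals
- hole clauses: 10 holes * C(24,2) = 10 * 276 -> 2760 clauses of width 2 -> 5520 literals
Total literal occurrences = 240 + 5520 = 5760

5760


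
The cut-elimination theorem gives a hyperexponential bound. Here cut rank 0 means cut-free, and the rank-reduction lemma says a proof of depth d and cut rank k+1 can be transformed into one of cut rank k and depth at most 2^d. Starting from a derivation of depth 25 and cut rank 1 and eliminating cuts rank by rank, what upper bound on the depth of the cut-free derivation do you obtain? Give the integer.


Each rank reduction sends depth d to at most 2^d; cut rank r needs r reductions.
2_0(25) = 25
2_1(25) = 2^25 = 33554432
Cut-free depth bound = 33554432

33554432


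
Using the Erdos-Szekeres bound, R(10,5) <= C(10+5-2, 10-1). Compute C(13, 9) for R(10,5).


R(10,5) <= C(10+5-2, 10-1) = C(13, 9)
C(13, 9) = 13! / (9! * 4!)
= 715

715


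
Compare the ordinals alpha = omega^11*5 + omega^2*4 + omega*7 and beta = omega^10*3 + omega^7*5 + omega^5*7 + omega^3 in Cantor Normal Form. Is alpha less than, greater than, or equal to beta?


Compare term by term from highest exponent:
alpha = omega^11*5 + omega^2*4 + omega*7
beta = omega^10*3 + omega^7*5 + omega^5*7 + omega^3
Term 1: alpha has omega^11*5, beta has omega^10*3
Term 2: alpha has omega^2*4, beta has omega^7*5
Term 3: alpha has omega^1*7, beta has omega^5*7
Term 4: alpha has omega^0*0, beta has omega^3*1
Result: alpha > beta

alpha > beta


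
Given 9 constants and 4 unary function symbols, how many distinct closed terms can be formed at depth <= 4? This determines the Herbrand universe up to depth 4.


Herbrand terms by depth:
Depth 0: 9 constants
Depth 1: 36 new terms (running total: 45)
Depth 2: 144 new terms (running total: 189)
Depth 3: 576 new terms (running total: 765)
Depth 4: 2304 new terms (running total: 3069)
Total distinct ground terms = 3069

3069


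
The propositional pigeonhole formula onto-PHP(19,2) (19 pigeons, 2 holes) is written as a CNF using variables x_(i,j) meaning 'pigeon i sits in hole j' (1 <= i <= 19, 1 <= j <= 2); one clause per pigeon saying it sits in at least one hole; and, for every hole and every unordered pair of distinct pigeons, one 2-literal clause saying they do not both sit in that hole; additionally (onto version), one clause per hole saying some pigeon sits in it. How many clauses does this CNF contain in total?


onto-PHP(19,2): 19 pigeons, 2 holes, 19*2 = 38 variables.
- pigeon clauses: one per pigeon -> 19 clauses
- hole clauses: 2 holes * C(19,2) = 2 * 171 -> 342 clauses
- onto clauses: one per hole -> 2 clauses
Total clauses = 19 + 342 + 2 = 363

363


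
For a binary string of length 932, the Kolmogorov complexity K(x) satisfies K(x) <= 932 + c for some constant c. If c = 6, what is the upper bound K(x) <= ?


K(x) <= |x| + c = 932 + 6 = 938

938


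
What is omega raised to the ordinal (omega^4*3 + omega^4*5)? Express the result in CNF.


omega^(omega^4*3 + omega^4*5):
Both terms of the exponent have the same exponent 4, so they merge: omega^4*3 + omega^4*5 = omega^4*(3+5) = omega^4*8.
omega raised to a CNF ordinal is a single CNF term: Result = omega^(omega^4*8)

omega^(omega^4*8)


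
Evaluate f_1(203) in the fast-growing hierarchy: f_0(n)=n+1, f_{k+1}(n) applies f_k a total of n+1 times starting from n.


f_1(203) = f_0^204(203)
f_0 adds 1 each time, applied 204 times.
f_1(203) = 203 + 204 = 407

407


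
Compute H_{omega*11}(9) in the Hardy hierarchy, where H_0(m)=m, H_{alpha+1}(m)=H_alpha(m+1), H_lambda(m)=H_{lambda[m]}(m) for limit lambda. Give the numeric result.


H_{omega*11}(9):
For the Hardy hierarchy, H_{omega*k}(n) = 2^k * n.
2^11 = 2048.
2048 * 9 = 18432

18432


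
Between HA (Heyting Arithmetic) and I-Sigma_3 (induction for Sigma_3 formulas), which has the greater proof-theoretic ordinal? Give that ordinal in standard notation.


Proof-theoretic ordinal of HA (Heyting Arithmetic): epsilon_0
Proof-theoretic ordinal of I-Sigma_3 (induction for Sigma_3 formulas): omega^(omega^(omega^omega))
Comparing: omega^(omega^(omega^omega)) < epsilon_0.
The larger ordinal is epsilon_0 (from HA (Heyting Arithmetic)).

epsilon_0


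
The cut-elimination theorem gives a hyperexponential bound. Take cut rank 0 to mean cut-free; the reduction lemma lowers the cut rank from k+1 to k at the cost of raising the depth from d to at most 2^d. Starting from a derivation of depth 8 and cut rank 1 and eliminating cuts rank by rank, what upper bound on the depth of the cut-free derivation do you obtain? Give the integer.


Each rank reduction sends depth d to at most 2^d; cut rank r needs r reductions.
2_0(8) = 8
2_1(8) = 2^8 = 256
Cut-free depth bound = 256

256


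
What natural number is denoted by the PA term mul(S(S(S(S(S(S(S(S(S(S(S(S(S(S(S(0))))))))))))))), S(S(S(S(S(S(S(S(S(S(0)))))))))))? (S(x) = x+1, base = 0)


mul(S^15(0), S^10(0)):
S^15(0) = 15
S^10(0) = 10
15 * 10 = 150

150


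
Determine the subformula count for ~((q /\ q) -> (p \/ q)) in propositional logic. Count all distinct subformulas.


Formula: ~((q /\ q) -> (p \/ q))
Subformulas found:
  1. q
  2. p
  3. (q /\ q)
  4. (p \/ q)
  5. ((q /\ q) -> (p \/ q))
  6. ~((q /\ q) -> (p \/ q))
Total distinct subformulas = 6

6


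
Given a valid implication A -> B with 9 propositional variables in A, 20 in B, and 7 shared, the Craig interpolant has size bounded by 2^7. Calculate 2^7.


Shared atoms = 7
Craig interpolant size bound = 2^7
= 128

128


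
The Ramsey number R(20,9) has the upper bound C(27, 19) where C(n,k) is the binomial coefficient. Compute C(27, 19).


R(20,9) <= C(20+9-2, 20-1) = C(27, 19)
C(27, 19) = 27! / (19! * 8!)
= 2220075

2220075


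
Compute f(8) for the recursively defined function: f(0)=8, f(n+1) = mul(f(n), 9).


f(0) = 8
f(1) = mul(f(0), 9) = mul(8, 9) = 72
f(2) = mul(f(1), 9) = mul(72, 9) = 648
f(3) = mul(f(2), 9) = mul(648, 9) = 5832
f(4) = mul(f(3), 9) = mul(5832, 9) = 52488
f(5) = mul(f(4), 9) = mul(52488, 9) = 472392
f(6) = mul(f(5), 9) = mul(472392, 9) = 4251528
f(7) = mul(f(6), 9) = mul(4251528, 9) = 38263752
f(8) = mul(f(7), 9) = mul(38263752, 9) = 344373768


344373768


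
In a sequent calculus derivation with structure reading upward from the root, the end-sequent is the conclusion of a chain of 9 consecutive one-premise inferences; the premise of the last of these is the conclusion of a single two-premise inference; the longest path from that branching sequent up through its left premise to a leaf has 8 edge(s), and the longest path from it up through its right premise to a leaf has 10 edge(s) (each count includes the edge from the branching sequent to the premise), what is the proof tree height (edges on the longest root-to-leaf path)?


Longest path through the left premise: 8 edges (measured from the branching sequent)
Longest path through the right premise: 10 edges
Height of the subtree rooted at the branching sequent: max(8, 10) = 10
The branching sequent sits 9 edges above the root (the chain of one-premise inferences), so height = 10 + 9 = 19

19


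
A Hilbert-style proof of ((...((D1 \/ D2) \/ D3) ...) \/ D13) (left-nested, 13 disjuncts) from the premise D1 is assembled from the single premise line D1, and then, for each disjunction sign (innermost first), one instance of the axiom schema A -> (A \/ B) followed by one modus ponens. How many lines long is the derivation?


Building the left-nested 13-ary disjunction from D1:
- 1 premise line (D1)
- 13 disjuncts means 12 disjunction signs; each needs 1 axiom instance + 1 MP = 2 lines: 2 * 12 = 24
Total = 1 + 24 = 25 lines.

25


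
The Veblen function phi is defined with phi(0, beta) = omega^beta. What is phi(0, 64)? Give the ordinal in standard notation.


phi(0, 64):
phi(0, beta) = omega^beta by definition.
phi(0, 64) = omega^64

omega^64


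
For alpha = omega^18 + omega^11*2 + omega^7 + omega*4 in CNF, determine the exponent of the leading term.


CNF: omega^18 + omega^11*2 + omega^7 + omega*4
The leading term is omega^18, which has exponent 18.

18


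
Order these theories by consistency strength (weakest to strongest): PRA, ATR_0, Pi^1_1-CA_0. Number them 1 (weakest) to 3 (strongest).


Ordering by consistency strength:
1. PRA
2. ATR_0
3. Pi^1_1-CA_0


PRA=1, ATR_0=2, Pi^1_1-CA_0=3


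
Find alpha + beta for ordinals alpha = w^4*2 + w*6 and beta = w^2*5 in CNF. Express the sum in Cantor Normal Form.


Ordinal addition (w^4*2 + w*6) + w^2*5:
alpha's leading term has exponent 4 > beta's exponent 2, so it survives.
alpha's tail term has exponent 1 < beta's exponent 2, so it is absorbed by beta.
In ordinal addition, any term followed by a strictly larger-exponent term is absorbed.
Result = w^4*2 + w^2*5

w^4*2 + w^2*5


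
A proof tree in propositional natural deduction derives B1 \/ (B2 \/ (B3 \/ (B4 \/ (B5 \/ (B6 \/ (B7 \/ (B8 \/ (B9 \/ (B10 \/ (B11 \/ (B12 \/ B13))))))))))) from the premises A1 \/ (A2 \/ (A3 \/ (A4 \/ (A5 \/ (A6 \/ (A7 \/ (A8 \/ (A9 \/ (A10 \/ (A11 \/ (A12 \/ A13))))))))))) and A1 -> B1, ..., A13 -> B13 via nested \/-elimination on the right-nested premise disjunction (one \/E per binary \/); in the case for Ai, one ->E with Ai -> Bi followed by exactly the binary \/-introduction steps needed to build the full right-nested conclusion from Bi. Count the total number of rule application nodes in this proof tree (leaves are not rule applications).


Constructive dilemma with 13 branches, all disjunctions right-nested:
- \/E: the premise has 12 binary \/, each eliminated once: 12 nodes.
- ->E: one per case (Ai with Ai -> Bi gives Bi): 13 nodes.
- \/I: in case i < n, Bi needs 1 step to form Bi \/ (B(i+1) \/ ...) and then i-1 steps to prepend B(i-1), ..., B1, i.e. i steps; in case i = n, B13 needs 12 prepend steps.
  \/I total = (1 + 2 + ... + 12) + 12 = 78 + 12 = 90 nodes.
Total = 12 + 13 + 90 = 115

115


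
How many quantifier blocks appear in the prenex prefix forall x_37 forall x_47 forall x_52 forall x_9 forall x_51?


Alternations = 0.
Blocks = alternations + 1 = 1

1


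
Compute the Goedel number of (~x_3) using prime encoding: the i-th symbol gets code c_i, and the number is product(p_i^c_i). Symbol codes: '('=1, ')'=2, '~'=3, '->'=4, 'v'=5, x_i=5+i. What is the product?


Formula: (~x_3)
Symbol codes: [1, 3, 8, 2]
Primes: [2, 3, 5, 7]
p_1^1 = 2^1 = 2
p_2^3 = 3^3 = 27
p_3^8 = 5^8 = 390625
p_4^2 = 7^2 = 49
Product = 1033593750

1033593750


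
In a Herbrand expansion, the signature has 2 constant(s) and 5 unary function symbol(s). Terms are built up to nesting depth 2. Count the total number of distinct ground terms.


Herbrand terms by depth:
Depth 0: 2 constants
Depth 1: 10 new terms (running total: 12)
Depth 2: 50 new terms (running total: 62)
Total distinct ground terms = 62

62


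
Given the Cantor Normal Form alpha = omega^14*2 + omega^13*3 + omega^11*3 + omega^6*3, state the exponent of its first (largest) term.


CNF: omega^14*2 + omega^13*3 + omega^11*3 + omega^6*3
The leading term is omega^14*2, which has exponent 14.

14


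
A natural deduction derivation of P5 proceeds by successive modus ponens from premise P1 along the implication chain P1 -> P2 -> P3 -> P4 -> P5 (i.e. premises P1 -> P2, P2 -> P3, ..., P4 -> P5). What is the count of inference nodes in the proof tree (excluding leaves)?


We have a chain: P1 -> P2 -> P3 -> P4 -> P5.
Each modus ponens application produces the next variable.
The chain has 5 propositions, so 5-1 = 4 modus ponens steps.
Total inference nodes = 4

4


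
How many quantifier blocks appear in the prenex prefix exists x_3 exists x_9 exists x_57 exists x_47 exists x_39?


Alternations = 0.
Blocks = alternations + 1 = 1

1


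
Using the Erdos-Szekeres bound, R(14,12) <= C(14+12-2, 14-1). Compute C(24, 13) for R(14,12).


R(14,12) <= C(14+12-2, 14-1) = C(24, 13)
C(24, 13) = 24! / (13! * 11!)
= 2496144

2496144


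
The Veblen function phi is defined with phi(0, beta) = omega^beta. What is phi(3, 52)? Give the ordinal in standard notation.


phi(3, 52):
phi(3, beta) = eta_beta (the beta-th eta number, fixed point of zeta).
phi(3, 52) = eta_52

eta_52


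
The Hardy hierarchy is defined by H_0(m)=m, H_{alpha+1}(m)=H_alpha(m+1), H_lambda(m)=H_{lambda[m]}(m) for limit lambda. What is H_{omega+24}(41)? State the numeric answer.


H_{omega+24}(41):
Unwind the 24 successor steps: H_{omega+24}(41) = H_omega(41+24) = H_omega(65).
H_omega(m) = H_m(m) = m + m = 2m.
Result = 2 * 65 = 130

130


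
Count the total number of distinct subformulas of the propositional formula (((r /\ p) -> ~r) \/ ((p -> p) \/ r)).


Formula: (((r /\ p) -> ~r) \/ ((p -> p) \/ r))
Subformulas found:
  1. r
  2. p
  3. ~r
  4. (p -> p)
  5. (r /\ p)
  6. ((p -> p) \/ r)
  7. ((r /\ p) -> ~r)
  8. (((r /\ p) -> ~r) \/ ((p -> p) \/ r))
Total distinct subformulas = 8

8


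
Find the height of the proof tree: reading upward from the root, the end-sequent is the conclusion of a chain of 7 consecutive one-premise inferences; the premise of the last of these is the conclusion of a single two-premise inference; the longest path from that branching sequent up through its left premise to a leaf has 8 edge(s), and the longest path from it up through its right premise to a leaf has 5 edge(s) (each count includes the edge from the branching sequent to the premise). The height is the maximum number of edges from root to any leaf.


Longest path through the left premise: 8 edges (measured from the branching sequent)
Longest path through the right premise: 5 edges
Height of the subtree rooted at the branching sequent: max(8, 5) = 8
The branching sequent sits 7 edges above the root (the chain of one-premise inferences), so height = 8 + 7 = 15

15


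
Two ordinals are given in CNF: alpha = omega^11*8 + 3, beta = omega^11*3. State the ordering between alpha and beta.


Compare term by term from highest exponent:
alpha = omega^11*8 + 3
beta = omega^11*3
Term 1: alpha has omega^11*8, beta has omega^11*3
Term 2: alpha has omega^0*3, beta has omega^0*0
Result: alpha > beta

alpha > beta


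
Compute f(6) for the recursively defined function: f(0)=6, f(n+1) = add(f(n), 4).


f(0) = 6
f(1) = add(f(0), 4) = add(6, 4) = 10
f(2) = add(f(1), 4) = add(10, 4) = 14
f(3) = add(f(2), 4) = add(14, 4) = 18
f(4) = add(f(3), 4) = add(18, 4) = 22
f(5) = add(f(4), 4) = add(22, 4) = 26
f(6) = add(f(5), 4) = add(26, 4) = 30


30


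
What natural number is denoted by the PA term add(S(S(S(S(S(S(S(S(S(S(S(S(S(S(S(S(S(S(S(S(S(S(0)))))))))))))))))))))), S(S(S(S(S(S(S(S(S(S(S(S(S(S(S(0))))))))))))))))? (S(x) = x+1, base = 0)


add(S^22(0), S^15(0)):
S^22(0) = 22
S^15(0) = 15
22 + 15 = 37

37


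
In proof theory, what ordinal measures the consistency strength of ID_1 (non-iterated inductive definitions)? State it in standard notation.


The proof-theoretic ordinal of ID_1 (non-iterated inductive definitions) is a standard result in ordinal analysis.
This ordinal is the supremum of order types of primitive recursive well-orderings
that the theory can prove to be well-ordered.
For ID_1 (non-iterated inductive definitions), the proof-theoretic ordinal is psi_0(epsilon_{Omega+1}).

psi_0(epsilon_{Omega+1})


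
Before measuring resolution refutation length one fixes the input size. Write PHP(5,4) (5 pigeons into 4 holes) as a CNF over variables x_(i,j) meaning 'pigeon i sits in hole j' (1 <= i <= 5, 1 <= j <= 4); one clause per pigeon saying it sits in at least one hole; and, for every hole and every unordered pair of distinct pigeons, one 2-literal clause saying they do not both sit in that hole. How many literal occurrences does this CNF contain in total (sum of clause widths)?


PHP(5,4): 5 pigeons, 4 holes, 5*4 = 20 variables.
- pigeon clauses: one per pigeon -> 5 clauses of width 4 -> 20 literals
- hole clauses: 4 holes * C(5,2) = 4 * 10 -> 40 clauses of width 2 -> 80 literals
Total literal occurrences = 20 + 80 = 100

100


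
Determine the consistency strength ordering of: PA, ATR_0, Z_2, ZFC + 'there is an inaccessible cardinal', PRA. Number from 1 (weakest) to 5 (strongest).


Ordering by consistency strength:
1. PRA
2. PA
3. ATR_0
4. Z_2
5. ZFC + 'there is an inaccessible cardinal'


PA=2, ATR_0=3, Z_2=4, ZFC + 'there is an inaccessible cardinal'=5, PRA=1


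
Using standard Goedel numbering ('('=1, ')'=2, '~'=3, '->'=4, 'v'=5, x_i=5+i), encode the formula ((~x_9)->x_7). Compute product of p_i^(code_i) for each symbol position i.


Formula: ((~x_9)->x_7)
Symbol codes: [1, 1, 3, 14, 2, 4, 12, 2]
Primes: [2, 3, 5, 7, 11, 13, 17, 19]
p_1^1 = 2^1 = 2
p_2^1 = 3^1 = 3
p_3^3 = 5^3 = 125
p_4^14 = 7^14 = 678223072849
p_5^2 = 11^2 = 121
p_6^4 = 13^4 = 28561
p_7^12 = 17^12 = 582622237229761
p_8^2 = 19^2 = 361
Product = 369731848079044463663556514536914736750

369731848079044463663556514536914736750


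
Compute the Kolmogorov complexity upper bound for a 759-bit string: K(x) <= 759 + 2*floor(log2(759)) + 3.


floor(log2(759)) = 9
2 * 9 = 18
K(x) <= 759 + 18 + 3 = 780

780


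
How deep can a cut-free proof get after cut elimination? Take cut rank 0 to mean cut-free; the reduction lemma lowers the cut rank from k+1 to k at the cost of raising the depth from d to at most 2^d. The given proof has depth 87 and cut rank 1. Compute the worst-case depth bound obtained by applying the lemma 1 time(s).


Each rank reduction sends depth d to at most 2^d; cut rank r needs r reductions.
2_0(87) = 87
2_1(87) = 2^87 = 154742504910672534362390528
Cut-free depth bound = 154742504910672534362390528

154742504910672534362390528


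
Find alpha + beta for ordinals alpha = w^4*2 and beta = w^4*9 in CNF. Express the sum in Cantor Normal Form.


Ordinal addition w^4*2 + w^4*9:
Both terms have the same exponent 4.
w^e*c + w^e*d = w^e*(c+d).
Result = w^4*(2+9) = w^4*11

w^4*11


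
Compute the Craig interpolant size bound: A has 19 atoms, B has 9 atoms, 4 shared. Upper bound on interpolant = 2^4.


Shared atoms = 4
Craig interpolant size bound = 2^4
= 16

16


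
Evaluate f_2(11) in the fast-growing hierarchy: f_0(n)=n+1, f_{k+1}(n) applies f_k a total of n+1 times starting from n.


f_2(11) = f_1^12(11)
f_1(m) = 2m + 1.
Iterating: f_1^k(n) = 2^k*(n+1) - 1.
f_2(11) = 2^12*(11+1) - 1 = 4096*12 - 1 = 49151

49151


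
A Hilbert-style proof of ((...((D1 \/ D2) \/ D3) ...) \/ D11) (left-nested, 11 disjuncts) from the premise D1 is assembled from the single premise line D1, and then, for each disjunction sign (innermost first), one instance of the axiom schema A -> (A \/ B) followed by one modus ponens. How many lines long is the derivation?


Building the left-nested 11-ary disjunction from D1:
- 1 premise line (D1)
- 11 disjuncts means 10 disjunction signs; each needs 1 axiom instance + 1 MP = 2 lines: 2 * 10 = 20
Total = 1 + 20 = 21 lines.

21


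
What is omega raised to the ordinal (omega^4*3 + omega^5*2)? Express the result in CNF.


omega^(omega^4*3 + omega^5*2):
In ordinal addition a term is absorbed by a following term of strictly larger exponent: 4 < 5, so omega^4*3 + omega^5*2 = omega^5*2.
omega raised to a CNF ordinal is a single CNF term: Result = omega^(omega^5*2)

omega^(omega^5*2)


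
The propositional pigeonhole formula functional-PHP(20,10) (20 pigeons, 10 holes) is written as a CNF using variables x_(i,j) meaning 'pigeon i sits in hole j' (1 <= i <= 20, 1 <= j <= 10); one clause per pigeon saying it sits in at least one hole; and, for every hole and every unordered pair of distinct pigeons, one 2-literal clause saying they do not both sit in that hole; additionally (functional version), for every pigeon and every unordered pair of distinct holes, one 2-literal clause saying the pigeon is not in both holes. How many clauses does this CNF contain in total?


functional-PHP(20,10): 20 pigeons, 10 holes, 20*10 = 200 variables.
- pigeon clauses: one per pigeon -> 20 clauses
- hole clauses: 10 holes * C(20,2) = 10 * 190 -> 1900 clauses
- functional clauses: 20 pigeons * C(10,2) = 20 * 45 -> 900 clauses
Total clauses = 20 + 1900 + 900 = 2820

2820


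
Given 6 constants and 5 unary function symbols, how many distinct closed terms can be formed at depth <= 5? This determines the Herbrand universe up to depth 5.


Herbrand terms by depth:
Depth 0: 6 constants
Depth 1: 30 new terms (running total: 36)
Depth 2: 150 new terms (running total: 186)
Depth 3: 750 new terms (running total: 936)
Depth 4: 3750 new terms (running total: 4686)
Depth 5: 18750 new terms (running total: 23436)
Total distinct ground terms = 23436

23436


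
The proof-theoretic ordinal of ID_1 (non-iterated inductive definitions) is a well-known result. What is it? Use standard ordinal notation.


The proof-theoretic ordinal of ID_1 (non-iterated inductive definitions) is a standard result in ordinal analysis.
This ordinal is the supremum of order types of primitive recursive well-orderings
that the theory can prove to be well-ordered.
For ID_1 (non-iterated inductive definitions), the proof-theoretic ordinal is psi_0(epsilon_{Omega+1}).

psi_0(epsilon_{Omega+1})


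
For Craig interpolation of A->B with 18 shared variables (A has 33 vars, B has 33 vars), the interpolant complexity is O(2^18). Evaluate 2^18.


Shared atoms = 18
Craig interpolant size bound = 2^18
= 262144

262144


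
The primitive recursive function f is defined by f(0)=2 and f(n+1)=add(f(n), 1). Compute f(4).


f(0) = 2
f(1) = add(f(0), 1) = add(2, 1) = 3
f(2) = add(f(1), 1) = add(3, 1) = 4
f(3) = add(f(2), 1) = add(4, 1) = 5
f(4) = add(f(3), 1) = add(5, 1) = 6


6


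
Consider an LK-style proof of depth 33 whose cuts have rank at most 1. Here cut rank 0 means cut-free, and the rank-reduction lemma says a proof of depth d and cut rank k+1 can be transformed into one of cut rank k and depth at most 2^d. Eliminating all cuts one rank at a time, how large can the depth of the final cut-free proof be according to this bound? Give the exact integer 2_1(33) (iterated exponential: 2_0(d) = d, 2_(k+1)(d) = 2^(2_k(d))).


Each rank reduction sends depth d to at most 2^d; cut rank r needs r reductions.
2_0(33) = 33
2_1(33) = 2^33 = 8589934592
Cut-free depth bound = 8589934592

8589934592


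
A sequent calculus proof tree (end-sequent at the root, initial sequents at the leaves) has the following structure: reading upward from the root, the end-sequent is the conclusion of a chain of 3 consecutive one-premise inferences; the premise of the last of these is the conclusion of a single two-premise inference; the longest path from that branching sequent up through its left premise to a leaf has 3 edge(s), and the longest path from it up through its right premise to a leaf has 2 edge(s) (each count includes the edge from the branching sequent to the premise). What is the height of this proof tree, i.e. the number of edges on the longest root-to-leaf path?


Longest path through the left premise: 3 edges (measured from the branching sequent)
Longest path through the right premise: 2 edges
Height of the subtree rooted at the branching sequent: max(3, 2) = 3
The branching sequent sits 3 edges above the root (the chain of one-premise inferences), so height = 3 + 3 = 6

6


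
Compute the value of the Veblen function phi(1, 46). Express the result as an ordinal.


phi(1, 46):
phi(1, beta) = epsilon_beta (the beta-th epsilon number).
phi(1, 46) = epsilon_46

epsilon_46


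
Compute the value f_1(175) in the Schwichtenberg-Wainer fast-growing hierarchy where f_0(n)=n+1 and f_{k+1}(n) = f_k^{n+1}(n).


f_1(175) = f_0^176(175)
f_0 adds 1 each time, applied 176 times.
f_1(175) = 175 + 176 = 351

351


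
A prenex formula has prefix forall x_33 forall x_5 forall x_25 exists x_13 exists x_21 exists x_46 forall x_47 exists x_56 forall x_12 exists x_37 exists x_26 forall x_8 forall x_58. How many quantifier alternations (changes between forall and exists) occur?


Walk the prefix and count type changes:
  position 1: forall -> forall
  position 2: forall -> forall
  position 3: forall -> exists <-- alternation
  position 4: exists -> exists
  position 5: exists -> exists
  position 6: exists -> forall <-- alternation
  position 7: forall -> exists <-- alternation
  position 8: exists -> forall <-- alternation
  position 9: forall -> exists <-- alternation
  position 10: exists -> exists
  position 11: exists -> forall <-- alternation
  position 12: forall -> forall
Total alternations = 6

6


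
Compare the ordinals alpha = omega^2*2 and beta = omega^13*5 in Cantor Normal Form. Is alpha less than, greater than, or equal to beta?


Compare term by term from highest exponent:
alpha = omega^2*2
beta = omega^13*5
Term 1: alpha has omega^2*2, beta has omega^13*5
Result: alpha < beta

alpha < beta


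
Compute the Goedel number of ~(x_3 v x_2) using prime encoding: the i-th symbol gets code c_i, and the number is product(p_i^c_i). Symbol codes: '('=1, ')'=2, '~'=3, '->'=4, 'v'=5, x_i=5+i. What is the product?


Formula: ~(x_3 v x_2)
Symbol codes: [3, 1, 8, 5, 7, 2]
Primes: [2, 3, 5, 7, 11, 13]
p_1^3 = 2^3 = 8
p_2^1 = 3^1 = 3
p_3^8 = 5^8 = 390625
p_4^5 = 7^5 = 16807
p_5^7 = 11^7 = 19487171
p_6^2 = 13^2 = 169
Product = 518915898998371875000

518915898998371875000


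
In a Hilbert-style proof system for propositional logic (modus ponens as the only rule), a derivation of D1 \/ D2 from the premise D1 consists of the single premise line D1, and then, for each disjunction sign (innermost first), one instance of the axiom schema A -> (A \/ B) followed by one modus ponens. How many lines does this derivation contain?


Building the left-nested 2-ary disjunction from D1:
- 1 premise line (D1)
- 2 disjuncts means 1 disjunction sign; each needs 1 axiom instance + 1 MP = 2 lines: 2 * 1 = 2
Total = 1 + 2 = 3 lines.

3


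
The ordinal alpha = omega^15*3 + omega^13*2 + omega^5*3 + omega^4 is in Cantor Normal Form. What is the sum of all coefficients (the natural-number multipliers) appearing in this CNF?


CNF: omega^15*3 + omega^13*2 + omega^5*3 + omega^4
Coefficients: 3 + 2 + 3 + 1 = 9

9


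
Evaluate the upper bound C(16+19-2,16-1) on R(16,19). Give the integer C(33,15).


R(16,19) <= C(16+19-2, 16-1) = C(33, 15)
C(33, 15) = 33! / (15! * 18!)
= 1037158320

1037158320


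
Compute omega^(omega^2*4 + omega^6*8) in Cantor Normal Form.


omega^(omega^2*4 + omega^6*8):
In ordinal addition a term is absorbed by a following term of strictly larger exponent: 2 < 6, so omega^2*4 + omega^6*8 = omega^6*8.
omega raised to a CNF ordinal is a single CNF term: Result = omega^(omega^6*8)

omega^(omega^6*8)


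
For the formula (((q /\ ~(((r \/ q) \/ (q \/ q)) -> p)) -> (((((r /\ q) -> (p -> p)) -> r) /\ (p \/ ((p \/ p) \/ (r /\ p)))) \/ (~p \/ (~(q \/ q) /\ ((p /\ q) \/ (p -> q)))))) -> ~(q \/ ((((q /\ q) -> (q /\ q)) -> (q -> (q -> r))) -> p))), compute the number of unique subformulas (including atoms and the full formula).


Formula: (((q /\ ~(((r \/ q) \/ (q \/ q)) -> p)) -> (((((r /\ q) -> (p -> p)) -> r) /\ (p \/ ((p \/ p) \/ (r /\ p)))) \/ (~p \/ (~(q \/ q) /\ ((p /\ q) \/ (p -> q)))))) -> ~(q \/ ((((q /\ q) -> (q /\ q)) -> (q -> (q -> r))) -> p)))
Subformulas found:
  1. r
  2. p
  3. q
  4. ~p
  5. (r /\ p)
  6. (p /\ q)
  7. (q /\ q)
  8. (p -> p)
  9. (p -> q)
  10. (q -> r)
  11. (p \/ p)
  12. (r /\ q)
  13. (r \/ q)
  14. (q \/ q)
  15. ~(q \/ q)
  16. (q -> (q -> r))
  17. ((r \/ q) \/ (q \/ q))
  18. ((p /\ q) \/ (p -> q))
  19. ((p \/ p) \/ (r /\ p))
  20. ((q /\ q) -> (q /\ q))
  21. ((r /\ q) -> (p -> p))
  22. (((r \/ q) \/ (q \/ q)) -> p)
  23. (p \/ ((p \/ p) \/ (r /\ p)))
  24. (((r /\ q) -> (p -> p)) -> r)
  25. ~(((r \/ q) \/ (q \/ q)) -> p)
  26. (q /\ ~(((r \/ q) \/ (q \/ q)) -> p))
  27. (~(q \/ q) /\ ((p /\ q) \/ (p -> q)))
  28. (((q /\ q) -> (q /\ q)) -> (q -> (q -> r)))
  29. (~p \/ (~(q \/ q) /\ ((p /\ q) \/ (p -> q))))
  30. ((((q /\ q) -> (q /\ q)) -> (q -> (q -> r))) -> p)
  31. (q \/ ((((q /\ q) -> (q /\ q)) -> (q -> (q -> r))) -> p))
  32. ~(q \/ ((((q /\ q) -> (q /\ q)) -> (q -> (q -> r))) -> p))
  33. ((((r /\ q) -> (p -> p)) -> r) /\ (p \/ ((p \/ p) \/ (r /\ p))))
  34. (((((r /\ q) -> (p -> p)) -> r) /\ (p \/ ((p \/ p) \/ (r /\ p)))) \/ (~p \/ (~(q \/ q) /\ ((p /\ q) \/ (p -> q)))))
  35. ((q /\ ~(((r \/ q) \/ (q \/ q)) -> p)) -> (((((r /\ q) -> (p -> p)) -> r) /\ (p \/ ((p \/ p) \/ (r /\ p)))) \/ (~p \/ (~(q \/ q) /\ ((p /\ q) \/ (p -> q))))))
  36. (((q /\ ~(((r \/ q) \/ (q \/ q)) -> p)) -> (((((r /\ q) -> (p -> p)) -> r) /\ (p \/ ((p \/ p) \/ (r /\ p)))) \/ (~p \/ (~(q \/ q) /\ ((p /\ q) \/ (p -> q)))))) -> ~(q \/ ((((q /\ q) -> (q /\ q)) -> (q -> (q -> r))) -> p)))
Total distinct subformulas = 36

36


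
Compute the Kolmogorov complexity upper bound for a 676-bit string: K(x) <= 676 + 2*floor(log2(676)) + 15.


floor(log2(676)) = 9
2 * 9 = 18
K(x) <= 676 + 18 + 15 = 709

709


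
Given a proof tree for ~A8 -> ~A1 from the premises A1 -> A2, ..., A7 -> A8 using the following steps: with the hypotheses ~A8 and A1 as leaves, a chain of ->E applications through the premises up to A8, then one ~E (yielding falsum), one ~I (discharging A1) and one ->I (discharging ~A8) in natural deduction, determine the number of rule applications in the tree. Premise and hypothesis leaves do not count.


From hypothesis A1, 7 ->E steps along the 7 premises yield A8.
~E with hypothesis ~A8 gives falsum (1 node); ~I discharging A1 gives ~A1 (1 node); ->I discharging ~A8 gives the goal (1 node).
Total = 7 + 3 = 10 inference nodes.

10


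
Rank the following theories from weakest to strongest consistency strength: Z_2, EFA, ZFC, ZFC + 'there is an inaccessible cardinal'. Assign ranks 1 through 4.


Ordering by consistency strength:
1. EFA
2. Z_2
3. ZFC
4. ZFC + 'there is an inaccessible cardinal'


Z_2=2, EFA=1, ZFC=3, ZFC + 'there is an inaccessible cardinal'=4


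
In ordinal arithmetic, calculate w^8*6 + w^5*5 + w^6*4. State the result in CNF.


Ordinal addition (w^8*6 + w^5*5) + w^6*4:
alpha's leading term has exponent 8 > beta's exponent 6, so it survives.
alpha's tail term has exponent 5 < beta's exponent 6, so it is absorbed by beta.
In ordinal addition, any term followed by a strictly larger-exponent term is absorbed.
Result = w^8*6 + w^6*4

w^8*6 + w^6*4


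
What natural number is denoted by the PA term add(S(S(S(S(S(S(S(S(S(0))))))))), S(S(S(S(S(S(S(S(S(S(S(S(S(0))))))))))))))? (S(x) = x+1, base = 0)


add(S^9(0), S^13(0)):
S^9(0) = 9
S^13(0) = 13
9 + 13 = 22

22


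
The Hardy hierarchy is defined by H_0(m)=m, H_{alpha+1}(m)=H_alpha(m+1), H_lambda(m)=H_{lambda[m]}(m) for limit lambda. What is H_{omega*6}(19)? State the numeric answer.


H_{omega*6}(19):
For the Hardy hierarchy, H_{omega*k}(n) = 2^k * n.
2^6 = 64.
64 * 19 = 1216

1216


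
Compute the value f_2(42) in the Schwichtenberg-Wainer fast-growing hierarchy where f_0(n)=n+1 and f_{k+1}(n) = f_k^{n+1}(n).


f_2(42) = f_1^43(42)
f_1(m) = 2m + 1.
Iterating: f_1^k(n) = 2^k*(n+1) - 1.
f_2(42) = 2^43*(42+1) - 1 = 8796093022208*43 - 1 = 378231999954943

378231999954943


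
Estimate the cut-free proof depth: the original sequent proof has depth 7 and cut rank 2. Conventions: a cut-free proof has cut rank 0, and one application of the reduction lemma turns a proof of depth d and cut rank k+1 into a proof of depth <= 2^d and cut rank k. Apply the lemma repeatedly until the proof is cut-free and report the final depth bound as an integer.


Each rank reduction sends depth d to at most 2^d; cut rank r needs r reductions.
2_0(7) = 7
2_1(7) = 2^7 = 128
2_2(7) = 2^128 = 340282366920938463463374607431768211456
Cut-free depth bound = 340282366920938463463374607431768211456

340282366920938463463374607431768211456


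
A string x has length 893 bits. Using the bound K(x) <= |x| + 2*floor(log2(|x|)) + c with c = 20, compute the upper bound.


floor(log2(893)) = 9
2 * 9 = 18
K(x) <= 893 + 18 + 20 = 931

931


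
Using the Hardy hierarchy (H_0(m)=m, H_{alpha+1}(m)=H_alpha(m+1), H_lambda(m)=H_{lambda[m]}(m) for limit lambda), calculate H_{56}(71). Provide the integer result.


H_56(71):
For finite ordinals k, H_k(n) = n + k (each successor step adds 1).
H_56(71) = 71 + 56 = 127

127


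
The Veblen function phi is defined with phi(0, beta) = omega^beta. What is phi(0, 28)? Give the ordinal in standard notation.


phi(0, 28):
phi(0, beta) = omega^beta by definition.
phi(0, 28) = omega^28

omega^28


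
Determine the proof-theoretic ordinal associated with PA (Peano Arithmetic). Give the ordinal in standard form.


The proof-theoretic ordinal of PA (Peano Arithmetic) is a standard result in ordinal analysis.
This ordinal is the supremum of order types of primitive recursive well-orderings
that the theory can prove to be well-ordered.
For PA (Peano Arithmetic), the proof-theoretic ordinal is epsilon_0.

epsilon_0


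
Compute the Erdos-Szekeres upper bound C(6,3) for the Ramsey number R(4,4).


R(4,4) <= C(4+4-2, 4-1) = C(6, 3)
C(6, 3) = 6! / (3! * 3!)
= 20

20


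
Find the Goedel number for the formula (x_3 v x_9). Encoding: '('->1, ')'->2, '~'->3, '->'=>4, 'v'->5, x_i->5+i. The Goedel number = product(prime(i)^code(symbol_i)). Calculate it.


Formula: (x_3 v x_9)
Symbol codes: [1, 8, 5, 14, 2]
Primes: [2, 3, 5, 7, 11]
p_1^1 = 2^1 = 2
p_2^8 = 3^8 = 6561
p_3^5 = 5^5 = 3125
p_4^14 = 7^14 = 678223072849
p_5^2 = 11^2 = 121
Product = 3365177570602731056250

3365177570602731056250


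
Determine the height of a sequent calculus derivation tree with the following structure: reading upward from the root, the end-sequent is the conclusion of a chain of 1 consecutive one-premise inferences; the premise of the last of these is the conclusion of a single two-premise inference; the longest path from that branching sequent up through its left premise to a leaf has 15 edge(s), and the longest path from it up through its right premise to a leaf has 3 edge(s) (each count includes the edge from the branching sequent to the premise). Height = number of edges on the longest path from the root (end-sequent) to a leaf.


Longest path through the left premise: 15 edges (measured from the branching sequent)
Longest path through the right premise: 3 edges
Height of the subtree rooted at the branching sequent: max(15, 3) = 15
The branching sequent sits 1 edges above the root (the chain of one-premise inferences), so height = 15 + 1 = 16

16


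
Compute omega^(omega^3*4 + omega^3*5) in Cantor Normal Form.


omega^(omega^3*4 + omega^3*5):
Both terms of the exponent have the same exponent 3, so they merge: omega^3*4 + omega^3*5 = omega^3*(4+5) = omega^3*9.
omega raised to a CNF ordinal is a single CNF term: Result = omega^(omega^3*9)

omega^(omega^3*9)


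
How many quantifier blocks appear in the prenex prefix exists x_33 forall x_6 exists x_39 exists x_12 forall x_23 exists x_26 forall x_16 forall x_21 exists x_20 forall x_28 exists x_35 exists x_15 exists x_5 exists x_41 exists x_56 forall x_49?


Alternations = 9.
Blocks = alternations + 1 = 10

10


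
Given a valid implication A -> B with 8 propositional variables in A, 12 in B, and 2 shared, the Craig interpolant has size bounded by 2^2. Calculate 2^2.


Shared atoms = 2
Craig interpolant size bound = 2^2
= 4

4


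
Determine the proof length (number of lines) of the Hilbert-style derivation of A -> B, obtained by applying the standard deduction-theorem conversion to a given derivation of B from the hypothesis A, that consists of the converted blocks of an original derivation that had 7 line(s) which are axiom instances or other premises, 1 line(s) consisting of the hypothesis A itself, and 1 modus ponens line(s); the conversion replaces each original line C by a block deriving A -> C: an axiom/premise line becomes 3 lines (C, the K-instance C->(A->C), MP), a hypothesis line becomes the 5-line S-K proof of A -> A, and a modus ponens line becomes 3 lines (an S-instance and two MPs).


Deduction-theorem conversion, block by block:
- 7 axiom/premise lines -> 3 lines each = 21
- 1 hypothesis lines -> 5 lines each (identity proof A->A) = 5
- 1 MP lines -> 3 lines each (S-instance, MP, MP) = 3
Total = 21 + 5 + 3 = 29 lines.

29
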